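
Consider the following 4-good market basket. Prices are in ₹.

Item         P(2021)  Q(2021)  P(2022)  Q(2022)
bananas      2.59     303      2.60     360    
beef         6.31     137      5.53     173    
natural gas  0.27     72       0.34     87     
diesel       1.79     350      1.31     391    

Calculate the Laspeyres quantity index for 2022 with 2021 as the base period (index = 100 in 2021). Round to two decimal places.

Laspeyres quantity index uses base-period prices as weights.
ΣP(2021)·Q(2022) = 2.59×360 + 6.31×173 + 0.27×87 + 1.79×391 = 932.4 + 1091.63 + 23.49 + 699.89 = 2747.41
ΣP(2021)·Q(2021) = 2.59×303 + 6.31×137 + 0.27×72 + 1.79×350 = 784.77 + 864.47 + 19.44 + 626.5 = 2295.18
Index = 2747.41 / 2295.18 × 100 = 119.7035

119.70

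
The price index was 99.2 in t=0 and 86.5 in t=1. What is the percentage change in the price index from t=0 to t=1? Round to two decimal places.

-12.80%

Change = (86.5 − 99.2) / 99.2 × 100
       = -12.7 / 99.2 × 100 = -12.8024%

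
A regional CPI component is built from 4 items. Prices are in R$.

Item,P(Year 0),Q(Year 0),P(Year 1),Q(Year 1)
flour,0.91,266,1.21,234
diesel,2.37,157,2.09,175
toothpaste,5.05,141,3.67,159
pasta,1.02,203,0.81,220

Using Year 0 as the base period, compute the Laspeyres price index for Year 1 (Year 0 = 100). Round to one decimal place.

Laspeyres price index uses base-period quantities as weights.
ΣP(Year 1)·Q(Year 0) = 1.21×266 + 2.09×157 + 3.67×141 + 0.81×203 = 321.86 + 328.13 + 517.47 + 164.43 = 1331.89
ΣP(Year 0)·Q(Year 0) = 0.91×266 + 2.37×157 + 5.05×141 + 1.02×203 = 242.06 + 372.09 + 712.05 + 207.06 = 1533.26
Index = 1331.89 / 1533.26 × 100 = 86.8665

86.9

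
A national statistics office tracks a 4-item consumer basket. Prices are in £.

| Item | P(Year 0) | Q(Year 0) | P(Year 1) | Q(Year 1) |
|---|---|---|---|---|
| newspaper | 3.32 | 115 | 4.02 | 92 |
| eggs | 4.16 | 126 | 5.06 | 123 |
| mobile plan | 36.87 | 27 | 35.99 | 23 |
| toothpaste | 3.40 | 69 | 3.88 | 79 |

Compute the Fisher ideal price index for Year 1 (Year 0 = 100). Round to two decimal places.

Laspeyres component (base-period weights):
ΣP(Year 1)Q(Year 0) = 4.02×115 + 5.06×126 + 35.99×27 + 3.88×69 = 462.3 + 637.56 + 971.73 + 267.72 = 2339.31
ΣP(Year 0)Q(Year 0) = 3.32×115 + 4.16×126 + 36.87×27 + 3.40×69 = 381.8 + 524.16 + 995.49 + 234.6 = 2136.05
L = 2339.31 / 2136.05 × 100 = 109.5157
Paasche component (current-period weights):
ΣP(Year 1)Q(Year 1) = 4.02×92 + 5.06×123 + 35.99×23 + 3.88×79 = 369.84 + 622.38 + 827.77 + 306.52 = 2126.51
ΣP(Year 0)Q(Year 1) = 3.32×92 + 4.16×123 + 36.87×23 + 3.40×79 = 305.44 + 511.68 + 848.01 + 268.6 = 1933.73
P = 2126.51 / 1933.73 × 100 = 109.9693
Fisher = √(L × P) = √(109.5157 × 109.9693) = 109.7423

109.74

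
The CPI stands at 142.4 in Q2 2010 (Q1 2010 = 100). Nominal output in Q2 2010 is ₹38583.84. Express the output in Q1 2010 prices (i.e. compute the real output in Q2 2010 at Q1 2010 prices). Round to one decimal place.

Real = Nominal ÷ (Index/100) = 38583.84 ÷ (142.4/100)
     = 38583.84 ÷ 1.424 = 27095.3933

27095.4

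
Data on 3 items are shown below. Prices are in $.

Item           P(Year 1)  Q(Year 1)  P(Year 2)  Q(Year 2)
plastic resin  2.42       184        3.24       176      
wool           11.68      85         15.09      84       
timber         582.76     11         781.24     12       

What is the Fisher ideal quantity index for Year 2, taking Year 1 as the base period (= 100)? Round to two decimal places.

107.05

Laspeyres component (base-period weights):
ΣP(Year 1)Q(Year 2) = 2.42×176 + 11.68×84 + 582.76×12 = 425.92 + 981.12 + 6993.12 = 8400.16
ΣP(Year 1)Q(Year 1) = 2.42×184 + 11.68×85 + 582.76×11 = 445.28 + 992.8 + 6410.36 = 7848.44
L = 8400.16 / 7848.44 × 100 = 107.0297
Paasche component (current-period weights):
ΣP(Year 2)Q(Year 2) = 3.24×176 + 15.09×84 + 781.24×12 = 570.24 + 1267.56 + 9374.88 = 11212.68
ΣP(Year 2)Q(Year 1) = 3.24×184 + 15.09×85 + 781.24×11 = 596.16 + 1282.65 + 8593.64 = 10472.45
P = 11212.68 / 10472.45 × 100 = 107.0684
Fisher = √(L × P) = √(107.0297 × 107.0684) = 107.0490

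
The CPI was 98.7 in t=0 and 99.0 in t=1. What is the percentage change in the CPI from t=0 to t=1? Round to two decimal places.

0.30%

Change = (99.0 − 98.7) / 98.7 × 100
       = 0.3 / 98.7 × 100 = 0.3040%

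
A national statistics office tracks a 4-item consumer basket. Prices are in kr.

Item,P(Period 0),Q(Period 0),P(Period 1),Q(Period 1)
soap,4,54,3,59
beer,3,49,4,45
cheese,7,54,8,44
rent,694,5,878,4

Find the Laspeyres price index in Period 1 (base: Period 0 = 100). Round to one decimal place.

Laspeyres price index uses base-period quantities as weights.
ΣP(Period 1)·Q(Period 0) = 3×54 + 4×49 + 8×54 + 878×5 = 162 + 196 + 432 + 4390 = 5180
ΣP(Period 0)·Q(Period 0) = 4×54 + 3×49 + 7×54 + 694×5 = 216 + 147 + 378 + 3470 = 4211
Index = 5180 / 4211 × 100 = 123.0112

123.0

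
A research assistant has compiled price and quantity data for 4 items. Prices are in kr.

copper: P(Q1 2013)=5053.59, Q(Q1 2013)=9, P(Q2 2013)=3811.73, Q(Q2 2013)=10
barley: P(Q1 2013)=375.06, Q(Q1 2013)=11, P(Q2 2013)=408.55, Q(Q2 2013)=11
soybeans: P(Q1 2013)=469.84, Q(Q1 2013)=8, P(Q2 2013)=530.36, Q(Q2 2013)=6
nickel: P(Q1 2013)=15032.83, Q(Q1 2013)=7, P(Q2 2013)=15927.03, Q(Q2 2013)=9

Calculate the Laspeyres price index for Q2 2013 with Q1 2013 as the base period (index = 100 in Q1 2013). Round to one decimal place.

Laspeyres price index uses base-period quantities as weights.
ΣP(Q2 2013)·Q(Q1 2013) = 3811.73×9 + 408.55×11 + 530.36×8 + 15927.03×7 = 34305.57 + 4494.05 + 4242.88 + 111489.21 = 154531.71
ΣP(Q1 2013)·Q(Q1 2013) = 5053.59×9 + 375.06×11 + 469.84×8 + 15032.83×7 = 45482.31 + 4125.66 + 3758.72 + 105229.81 = 158596.5
Index = 154531.71 / 158596.5 × 100 = 97.4370

97.4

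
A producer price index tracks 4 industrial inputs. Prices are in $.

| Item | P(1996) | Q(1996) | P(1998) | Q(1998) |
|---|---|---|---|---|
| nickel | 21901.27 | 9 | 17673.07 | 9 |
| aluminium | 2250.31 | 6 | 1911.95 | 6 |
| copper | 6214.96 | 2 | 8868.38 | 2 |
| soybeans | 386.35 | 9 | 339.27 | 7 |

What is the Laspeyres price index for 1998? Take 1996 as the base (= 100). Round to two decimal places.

Laspeyres price index uses base-period quantities as weights.
ΣP(1998)·Q(1996) = 17673.07×9 + 1911.95×6 + 8868.38×2 + 339.27×9 = 159057.63 + 11471.7 + 17736.76 + 3053.43 = 191319.52
ΣP(1996)·Q(1996) = 21901.27×9 + 2250.31×6 + 6214.96×2 + 386.35×9 = 197111.43 + 13501.86 + 12429.92 + 3477.15 = 226520.36
Index = 191319.52 / 226520.36 × 100 = 84.4602

84.46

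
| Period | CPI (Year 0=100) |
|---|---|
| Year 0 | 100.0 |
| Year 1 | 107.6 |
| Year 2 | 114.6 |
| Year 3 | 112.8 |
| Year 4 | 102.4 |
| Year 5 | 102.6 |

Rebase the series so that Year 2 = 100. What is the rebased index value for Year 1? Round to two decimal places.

93.89

Rebased(Year 1) = 107.6 / 114.6 × 100 = 93.8918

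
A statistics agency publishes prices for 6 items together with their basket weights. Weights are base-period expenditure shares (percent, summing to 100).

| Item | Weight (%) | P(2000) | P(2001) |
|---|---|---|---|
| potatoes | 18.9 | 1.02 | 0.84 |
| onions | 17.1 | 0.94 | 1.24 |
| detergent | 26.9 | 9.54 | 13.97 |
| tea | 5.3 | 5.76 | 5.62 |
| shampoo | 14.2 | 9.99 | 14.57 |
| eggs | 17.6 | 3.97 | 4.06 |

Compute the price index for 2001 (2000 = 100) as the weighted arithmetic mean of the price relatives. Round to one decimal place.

potatoes: 18.9 × (0.84/1.02) = 18.9 × 0.823529 = 15.5647
onions: 17.1 × (1.24/0.94) = 17.1 × 1.319149 = 22.5574
detergent: 26.9 × (13.97/9.54) = 26.9 × 1.464361 = 39.3913
tea: 5.3 × (5.62/5.76) = 5.3 × 0.975694 = 5.1712
shampoo: 14.2 × (14.57/9.99) = 14.2 × 1.458458 = 20.7101
eggs: 17.6 × (4.06/3.97) = 17.6 × 1.022670 = 17.9990
Index = Σ wᵢ·(p₁ᵢ/p₀ᵢ) = 15.5647 + 22.5574 + 39.3913 + 5.1712 + 20.7101 + 17.9990 = 121.3937

121.4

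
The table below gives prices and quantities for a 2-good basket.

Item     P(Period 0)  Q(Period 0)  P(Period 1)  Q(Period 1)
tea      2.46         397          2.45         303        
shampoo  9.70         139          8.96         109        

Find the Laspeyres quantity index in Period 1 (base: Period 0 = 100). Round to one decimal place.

Laspeyres quantity index uses base-period prices as weights.
ΣP(Period 0)·Q(Period 1) = 2.46×303 + 9.70×109 = 745.38 + 1057.3 = 1802.68
ΣP(Period 0)·Q(Period 0) = 2.46×397 + 9.70×139 = 976.62 + 1348.3 = 2324.92
Index = 1802.68 / 2324.92 × 100 = 77.5373

77.5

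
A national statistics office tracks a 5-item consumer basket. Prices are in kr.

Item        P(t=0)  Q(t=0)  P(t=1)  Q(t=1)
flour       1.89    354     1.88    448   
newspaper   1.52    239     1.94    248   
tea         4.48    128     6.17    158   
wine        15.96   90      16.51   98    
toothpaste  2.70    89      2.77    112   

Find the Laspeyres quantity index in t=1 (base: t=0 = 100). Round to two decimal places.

115.71

Laspeyres quantity index uses base-period prices as weights.
ΣP(t=0)·Q(t=1) = 1.89×448 + 1.52×248 + 4.48×158 + 15.96×98 + 2.70×112 = 846.72 + 376.96 + 707.84 + 1564.08 + 302.4 = 3798
ΣP(t=0)·Q(t=0) = 1.89×354 + 1.52×239 + 4.48×128 + 15.96×90 + 2.70×89 = 669.06 + 363.28 + 573.44 + 1436.4 + 240.3 = 3282.48
Index = 3798 / 3282.48 × 100 = 115.7052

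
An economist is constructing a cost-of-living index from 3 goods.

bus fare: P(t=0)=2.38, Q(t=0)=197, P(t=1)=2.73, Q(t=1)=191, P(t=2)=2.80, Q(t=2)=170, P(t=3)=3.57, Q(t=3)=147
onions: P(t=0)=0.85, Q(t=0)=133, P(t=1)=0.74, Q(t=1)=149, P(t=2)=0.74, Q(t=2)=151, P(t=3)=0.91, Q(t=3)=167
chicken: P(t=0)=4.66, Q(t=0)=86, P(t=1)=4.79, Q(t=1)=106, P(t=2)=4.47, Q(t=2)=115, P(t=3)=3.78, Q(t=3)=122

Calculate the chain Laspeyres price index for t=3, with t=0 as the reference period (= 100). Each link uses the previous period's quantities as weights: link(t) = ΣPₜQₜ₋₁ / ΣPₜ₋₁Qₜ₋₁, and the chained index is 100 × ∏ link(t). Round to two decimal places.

Link t=0→t=1:
ΣP(t=1)Q(t=0) = 2.73×197 + 0.74×133 + 4.79×86 = 537.81 + 98.42 + 411.94 = 1048.17
ΣP(t=0)Q(t=0) = 2.38×197 + 0.85×133 + 4.66×86 = 468.86 + 113.05 + 400.76 = 982.67
link = 1048.17/982.67 = 1.066655
Link t=1→t=2:
ΣP(t=2)Q(t=1) = 2.80×191 + 0.74×149 + 4.47×106 = 534.8 + 110.26 + 473.82 = 1118.88
ΣP(t=1)Q(t=1) = 2.73×191 + 0.74×149 + 4.79×106 = 521.43 + 110.26 + 507.74 = 1139.43
link = 1118.88/1139.43 = 0.981965
Link t=2→t=3:
ΣP(t=3)Q(t=2) = 3.57×170 + 0.91×151 + 3.78×115 = 606.9 + 137.41 + 434.7 = 1179.01
ΣP(t=2)Q(t=2) = 2.80×170 + 0.74×151 + 4.47×115 = 476 + 111.74 + 514.05 = 1101.79
link = 1179.01/1101.79 = 1.070086
Chained index = 100 × 1.066655 × 0.981965 × 1.070086 = 112.0827

112.08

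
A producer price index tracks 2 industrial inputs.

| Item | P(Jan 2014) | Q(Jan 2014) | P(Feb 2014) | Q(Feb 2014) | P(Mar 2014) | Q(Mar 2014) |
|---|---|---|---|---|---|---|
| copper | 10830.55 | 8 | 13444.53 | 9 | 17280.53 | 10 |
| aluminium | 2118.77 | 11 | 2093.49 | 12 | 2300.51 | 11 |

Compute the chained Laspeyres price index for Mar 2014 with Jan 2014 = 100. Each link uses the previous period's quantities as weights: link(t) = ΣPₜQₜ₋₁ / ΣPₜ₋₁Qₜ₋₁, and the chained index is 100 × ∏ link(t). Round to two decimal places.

148.85

Link Jan 2014→Feb 2014:
ΣP(Feb 2014)Q(Jan 2014) = 13444.53×8 + 2093.49×11 = 107556.24 + 23028.39 = 130584.63
ΣP(Jan 2014)Q(Jan 2014) = 10830.55×8 + 2118.77×11 = 86644.4 + 23306.47 = 109950.87
link = 130584.63/109950.87 = 1.187663
Link Feb 2014→Mar 2014:
ΣP(Mar 2014)Q(Feb 2014) = 17280.53×9 + 2300.51×12 = 155524.77 + 27606.12 = 183130.89
ΣP(Feb 2014)Q(Feb 2014) = 13444.53×9 + 2093.49×12 = 121000.77 + 25121.88 = 146122.65
link = 183130.89/146122.65 = 1.253268
Chained index = 100 × 1.187663 × 1.253268 = 148.8461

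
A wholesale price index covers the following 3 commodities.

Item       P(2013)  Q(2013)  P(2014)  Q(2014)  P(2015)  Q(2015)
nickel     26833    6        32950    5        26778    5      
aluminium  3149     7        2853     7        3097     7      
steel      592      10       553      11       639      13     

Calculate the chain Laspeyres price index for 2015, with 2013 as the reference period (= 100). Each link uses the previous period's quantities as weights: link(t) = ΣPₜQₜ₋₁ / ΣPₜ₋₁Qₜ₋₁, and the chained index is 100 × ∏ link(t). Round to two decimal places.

100.66

Link 2013→2014:
ΣP(2014)Q(2013) = 32950×6 + 2853×7 + 553×10 = 197700 + 19971 + 5530 = 223201
ΣP(2013)Q(2013) = 26833×6 + 3149×7 + 592×10 = 160998 + 22043 + 5920 = 188961
link = 223201/188961 = 1.181201
Link 2014→2015:
ΣP(2015)Q(2014) = 26778×5 + 3097×7 + 639×11 = 133890 + 21679 + 7029 = 162598
ΣP(2014)Q(2014) = 32950×5 + 2853×7 + 553×11 = 164750 + 19971 + 6083 = 190804
link = 162598/190804 = 0.852173
Chained index = 100 × 1.181201 × 0.852173 = 100.6588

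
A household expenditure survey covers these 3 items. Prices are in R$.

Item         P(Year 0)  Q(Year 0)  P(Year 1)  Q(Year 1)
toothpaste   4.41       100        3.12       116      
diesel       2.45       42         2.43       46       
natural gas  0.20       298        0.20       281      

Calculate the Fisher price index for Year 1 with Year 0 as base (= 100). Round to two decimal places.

78.18

Laspeyres component (base-period weights):
ΣP(Year 1)Q(Year 0) = 3.12×100 + 2.43×42 + 0.20×298 = 312 + 102.06 + 59.6 = 473.66
ΣP(Year 0)Q(Year 0) = 4.41×100 + 2.45×42 + 0.20×298 = 441 + 102.9 + 59.6 = 603.5
L = 473.66 / 603.5 × 100 = 78.4855
Paasche component (current-period weights):
ΣP(Year 1)Q(Year 1) = 3.12×116 + 2.43×46 + 0.20×281 = 361.92 + 111.78 + 56.2 = 529.9
ΣP(Year 0)Q(Year 1) = 4.41×116 + 2.45×46 + 0.20×281 = 511.56 + 112.7 + 56.2 = 680.46
P = 529.9 / 680.46 × 100 = 77.8738
Fisher = √(L × P) = √(78.4855 × 77.8738) = 78.1790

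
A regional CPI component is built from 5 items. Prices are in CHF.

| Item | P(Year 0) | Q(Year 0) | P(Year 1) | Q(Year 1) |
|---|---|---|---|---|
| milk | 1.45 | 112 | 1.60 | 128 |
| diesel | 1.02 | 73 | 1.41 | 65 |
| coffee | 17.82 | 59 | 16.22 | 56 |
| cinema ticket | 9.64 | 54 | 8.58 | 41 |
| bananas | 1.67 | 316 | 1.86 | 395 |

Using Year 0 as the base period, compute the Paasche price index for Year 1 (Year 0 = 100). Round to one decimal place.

Paasche price index uses current-period quantities as weights.
ΣP(Year 1)·Q(Year 1) = 1.60×128 + 1.41×65 + 16.22×56 + 8.58×41 + 1.86×395 = 204.8 + 91.65 + 908.32 + 351.78 + 734.7 = 2291.25
ΣP(Year 0)·Q(Year 1) = 1.45×128 + 1.02×65 + 17.82×56 + 9.64×41 + 1.67×395 = 185.6 + 66.3 + 997.92 + 395.24 + 659.65 = 2304.71
Index = 2291.25 / 2304.71 × 100 = 99.4160

99.4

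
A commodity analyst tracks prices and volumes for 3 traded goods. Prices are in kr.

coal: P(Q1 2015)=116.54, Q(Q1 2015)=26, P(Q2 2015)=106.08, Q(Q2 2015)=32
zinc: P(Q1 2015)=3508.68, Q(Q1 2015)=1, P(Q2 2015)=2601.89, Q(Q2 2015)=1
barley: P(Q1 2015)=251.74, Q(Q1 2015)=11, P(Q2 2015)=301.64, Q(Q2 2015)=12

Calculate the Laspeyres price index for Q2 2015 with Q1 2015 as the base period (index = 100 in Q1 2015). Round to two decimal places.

93.23

Laspeyres price index uses base-period quantities as weights.
ΣP(Q2 2015)·Q(Q1 2015) = 106.08×26 + 2601.89×1 + 301.64×11 = 2758.08 + 2601.89 + 3318.04 = 8678.01
ΣP(Q1 2015)·Q(Q1 2015) = 116.54×26 + 3508.68×1 + 251.74×11 = 3030.04 + 3508.68 + 2769.14 = 9307.86
Index = 8678.01 / 9307.86 × 100 = 93.2331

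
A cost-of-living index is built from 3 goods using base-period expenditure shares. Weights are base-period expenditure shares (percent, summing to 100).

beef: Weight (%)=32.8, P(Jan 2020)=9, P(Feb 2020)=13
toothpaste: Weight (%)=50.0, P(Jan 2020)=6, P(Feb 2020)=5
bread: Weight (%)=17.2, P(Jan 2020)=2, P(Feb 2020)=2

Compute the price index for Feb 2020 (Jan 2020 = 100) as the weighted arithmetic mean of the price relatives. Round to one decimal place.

106.2

beef: 32.8 × (13/9) = 32.8 × 1.444444 = 47.3778
toothpaste: 50.0 × (5/6) = 50.0 × 0.833333 = 41.6667
bread: 17.2 × (2/2) = 17.2 × 1.000000 = 17.2000
Index = Σ wᵢ·(p₁ᵢ/p₀ᵢ) = 47.3778 + 41.6667 + 17.2000 = 106.2444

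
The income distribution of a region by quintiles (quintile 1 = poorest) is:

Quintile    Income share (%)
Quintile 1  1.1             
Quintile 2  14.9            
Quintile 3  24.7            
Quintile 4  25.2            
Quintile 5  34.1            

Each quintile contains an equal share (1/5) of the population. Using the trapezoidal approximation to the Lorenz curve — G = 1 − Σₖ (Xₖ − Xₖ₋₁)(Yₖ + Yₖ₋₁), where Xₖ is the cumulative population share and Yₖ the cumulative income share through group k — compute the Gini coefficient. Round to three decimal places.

0.305

Cumulative income shares Yₖ: 0.0110, 0.1600, 0.4070, 0.6590, 1.0000
Σ (Xₖ−Xₖ₋₁)(Yₖ+Yₖ₋₁) = (1/5)(0.0110+0.0000) + (1/5)(0.1600+0.0110) + (1/5)(0.4070+0.1600) + (1/5)(0.6590+0.4070) + (1/5)(1.0000+0.6590)
  = 0.0022 + 0.0342 + 0.1134 + 0.2132 + 0.3318 = 0.6948
G = 1 − 0.6948 = 0.3052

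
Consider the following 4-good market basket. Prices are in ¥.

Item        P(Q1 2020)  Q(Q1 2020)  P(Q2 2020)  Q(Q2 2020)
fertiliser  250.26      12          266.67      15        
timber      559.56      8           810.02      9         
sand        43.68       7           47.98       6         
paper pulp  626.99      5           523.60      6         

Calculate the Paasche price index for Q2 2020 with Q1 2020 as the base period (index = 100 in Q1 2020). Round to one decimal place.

114.9

Paasche price index uses current-period quantities as weights.
ΣP(Q2 2020)·Q(Q2 2020) = 266.67×15 + 810.02×9 + 47.98×6 + 523.60×6 = 4000.05 + 7290.18 + 287.88 + 3141.6 = 14719.71
ΣP(Q1 2020)·Q(Q2 2020) = 250.26×15 + 559.56×9 + 43.68×6 + 626.99×6 = 3753.9 + 5036.04 + 262.08 + 3761.94 = 12813.96
Index = 14719.71 / 12813.96 × 100 = 114.8725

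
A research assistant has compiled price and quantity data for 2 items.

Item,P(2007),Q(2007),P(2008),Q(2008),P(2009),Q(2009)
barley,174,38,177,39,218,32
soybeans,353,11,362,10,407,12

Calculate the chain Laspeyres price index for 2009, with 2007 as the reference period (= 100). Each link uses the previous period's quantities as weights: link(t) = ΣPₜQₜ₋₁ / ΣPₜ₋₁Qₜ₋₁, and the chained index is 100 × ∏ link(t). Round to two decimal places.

Link 2007→2008:
ΣP(2008)Q(2007) = 177×38 + 362×11 = 6726 + 3982 = 10708
ΣP(2007)Q(2007) = 174×38 + 353×11 = 6612 + 3883 = 10495
link = 10708/10495 = 1.020295
Link 2008→2009:
ΣP(2009)Q(2008) = 218×39 + 407×10 = 8502 + 4070 = 12572
ΣP(2008)Q(2008) = 177×39 + 362×10 = 6903 + 3620 = 10523
link = 12572/10523 = 1.194716
Chained index = 100 × 1.020295 × 1.194716 = 121.8964

121.90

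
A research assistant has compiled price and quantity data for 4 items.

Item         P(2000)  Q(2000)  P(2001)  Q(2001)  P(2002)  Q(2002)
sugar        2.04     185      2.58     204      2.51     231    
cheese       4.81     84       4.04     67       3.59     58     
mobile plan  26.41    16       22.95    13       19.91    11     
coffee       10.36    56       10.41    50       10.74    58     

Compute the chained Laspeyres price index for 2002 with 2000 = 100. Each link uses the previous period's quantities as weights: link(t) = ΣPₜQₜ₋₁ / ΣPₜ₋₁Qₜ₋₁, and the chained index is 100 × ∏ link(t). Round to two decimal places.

94.89

Link 2000→2001:
ΣP(2001)Q(2000) = 2.58×185 + 4.04×84 + 22.95×16 + 10.41×56 = 477.3 + 339.36 + 367.2 + 582.96 = 1766.82
ΣP(2000)Q(2000) = 2.04×185 + 4.81×84 + 26.41×16 + 10.36×56 = 377.4 + 404.04 + 422.56 + 580.16 = 1784.16
link = 1766.82/1784.16 = 0.990281
Link 2001→2002:
ΣP(2002)Q(2001) = 2.51×204 + 3.59×67 + 19.91×13 + 10.74×50 = 512.04 + 240.53 + 258.83 + 537 = 1548.4
ΣP(2001)Q(2001) = 2.58×204 + 4.04×67 + 22.95×13 + 10.41×50 = 526.32 + 270.68 + 298.35 + 520.5 = 1615.85
link = 1548.4/1615.85 = 0.958257
Chained index = 100 × 0.990281 × 0.958257 = 94.8944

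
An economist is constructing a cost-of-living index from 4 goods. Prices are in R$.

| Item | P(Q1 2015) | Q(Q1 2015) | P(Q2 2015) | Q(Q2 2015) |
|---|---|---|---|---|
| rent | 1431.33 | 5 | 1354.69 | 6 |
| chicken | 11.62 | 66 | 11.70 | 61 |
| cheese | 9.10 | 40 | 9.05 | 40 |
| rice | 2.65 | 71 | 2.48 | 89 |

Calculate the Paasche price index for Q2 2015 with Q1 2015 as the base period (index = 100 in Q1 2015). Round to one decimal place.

95.2

Paasche price index uses current-period quantities as weights.
ΣP(Q2 2015)·Q(Q2 2015) = 1354.69×6 + 11.70×61 + 9.05×40 + 2.48×89 = 8128.14 + 713.7 + 362 + 220.72 = 9424.56
ΣP(Q1 2015)·Q(Q2 2015) = 1431.33×6 + 11.62×61 + 9.10×40 + 2.65×89 = 8587.98 + 708.82 + 364 + 235.85 = 9896.65
Index = 9424.56 / 9896.65 × 100 = 95.2298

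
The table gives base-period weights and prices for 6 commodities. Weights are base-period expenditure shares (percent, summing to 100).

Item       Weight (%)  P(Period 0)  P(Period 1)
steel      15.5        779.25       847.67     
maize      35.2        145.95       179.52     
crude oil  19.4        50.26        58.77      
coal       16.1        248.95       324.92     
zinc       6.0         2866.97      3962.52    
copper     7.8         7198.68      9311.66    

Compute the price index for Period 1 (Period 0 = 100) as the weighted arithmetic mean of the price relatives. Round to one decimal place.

steel: 15.5 × (847.67/779.25) = 15.5 × 1.087802 = 16.8609
maize: 35.2 × (179.52/145.95) = 35.2 × 1.230010 = 43.2964
crude oil: 19.4 × (58.77/50.26) = 19.4 × 1.169320 = 22.6848
coal: 16.1 × (324.92/248.95) = 16.1 × 1.305162 = 21.0131
zinc: 6.0 × (3962.52/2866.97) = 6.0 × 1.382128 = 8.2928
copper: 7.8 × (9311.66/7198.68) = 7.8 × 1.293523 = 10.0895
Index = Σ wᵢ·(p₁ᵢ/p₀ᵢ) = 16.8609 + 43.2964 + 22.6848 + 21.0131 + 8.2928 + 10.0895 = 122.2375

122.2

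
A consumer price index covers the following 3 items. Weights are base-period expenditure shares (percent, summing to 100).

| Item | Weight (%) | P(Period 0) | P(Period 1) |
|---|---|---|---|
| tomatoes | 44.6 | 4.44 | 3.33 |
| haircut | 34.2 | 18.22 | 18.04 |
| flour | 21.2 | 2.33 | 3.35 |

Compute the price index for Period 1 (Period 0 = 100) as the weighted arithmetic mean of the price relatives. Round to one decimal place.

97.8

tomatoes: 44.6 × (3.33/4.44) = 44.6 × 0.750000 = 33.4500
haircut: 34.2 × (18.04/18.22) = 34.2 × 0.990121 = 33.8621
flour: 21.2 × (3.35/2.33) = 21.2 × 1.437768 = 30.4807
Index = Σ wᵢ·(p₁ᵢ/p₀ᵢ) = 33.4500 + 33.8621 + 30.4807 = 97.7928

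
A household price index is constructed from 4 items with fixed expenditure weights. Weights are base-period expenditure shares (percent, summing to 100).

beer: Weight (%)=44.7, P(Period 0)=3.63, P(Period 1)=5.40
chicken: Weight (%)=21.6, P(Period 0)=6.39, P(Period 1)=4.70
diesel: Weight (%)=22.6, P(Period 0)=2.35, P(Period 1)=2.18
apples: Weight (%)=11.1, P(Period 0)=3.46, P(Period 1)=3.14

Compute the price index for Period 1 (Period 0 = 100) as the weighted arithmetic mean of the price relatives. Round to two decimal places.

113.42

beer: 44.7 × (5.40/3.63) = 44.7 × 1.487603 = 66.4959
chicken: 21.6 × (4.70/6.39) = 21.6 × 0.735524 = 15.8873
diesel: 22.6 × (2.18/2.35) = 22.6 × 0.927660 = 20.9651
apples: 11.1 × (3.14/3.46) = 11.1 × 0.907514 = 10.0734
Index = Σ wᵢ·(p₁ᵢ/p₀ᵢ) = 66.4959 + 15.8873 + 20.9651 + 10.0734 = 113.4217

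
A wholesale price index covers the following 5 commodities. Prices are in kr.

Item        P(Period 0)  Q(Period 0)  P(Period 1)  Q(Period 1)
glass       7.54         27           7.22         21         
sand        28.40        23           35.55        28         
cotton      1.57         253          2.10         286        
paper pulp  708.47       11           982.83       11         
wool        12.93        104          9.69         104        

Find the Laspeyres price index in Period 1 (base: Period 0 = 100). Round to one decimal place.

Laspeyres price index uses base-period quantities as weights.
ΣP(Period 1)·Q(Period 0) = 7.22×27 + 35.55×23 + 2.10×253 + 982.83×11 + 9.69×104 = 194.94 + 817.65 + 531.3 + 10811.13 + 1007.76 = 13362.78
ΣP(Period 0)·Q(Period 0) = 7.54×27 + 28.40×23 + 1.57×253 + 708.47×11 + 12.93×104 = 203.58 + 653.2 + 397.21 + 7793.17 + 1344.72 = 10391.88
Index = 13362.78 / 10391.88 × 100 = 128.5887

128.6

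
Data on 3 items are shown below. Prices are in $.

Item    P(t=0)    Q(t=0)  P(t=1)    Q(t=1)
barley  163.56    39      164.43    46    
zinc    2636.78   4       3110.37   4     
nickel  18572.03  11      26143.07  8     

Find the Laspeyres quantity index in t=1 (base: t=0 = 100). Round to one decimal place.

75.3

Laspeyres quantity index uses base-period prices as weights.
ΣP(t=0)·Q(t=1) = 163.56×46 + 2636.78×4 + 18572.03×8 = 7523.76 + 10547.12 + 148576.24 = 166647.12
ΣP(t=0)·Q(t=0) = 163.56×39 + 2636.78×4 + 18572.03×11 = 6378.84 + 10547.12 + 204292.33 = 221218.29
Index = 166647.12 / 221218.29 × 100 = 75.3315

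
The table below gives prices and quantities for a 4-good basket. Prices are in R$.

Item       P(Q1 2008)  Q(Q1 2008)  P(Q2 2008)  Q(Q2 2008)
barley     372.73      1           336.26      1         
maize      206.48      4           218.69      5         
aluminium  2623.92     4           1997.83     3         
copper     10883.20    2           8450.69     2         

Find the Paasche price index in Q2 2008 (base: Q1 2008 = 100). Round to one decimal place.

Paasche price index uses current-period quantities as weights.
ΣP(Q2 2008)·Q(Q2 2008) = 336.26×1 + 218.69×5 + 1997.83×3 + 8450.69×2 = 336.26 + 1093.45 + 5993.49 + 16901.38 = 24324.58
ΣP(Q1 2008)·Q(Q2 2008) = 372.73×1 + 206.48×5 + 2623.92×3 + 10883.20×2 = 372.73 + 1032.4 + 7871.76 + 21766.4 = 31043.29
Index = 24324.58 / 31043.29 × 100 = 78.3570

78.4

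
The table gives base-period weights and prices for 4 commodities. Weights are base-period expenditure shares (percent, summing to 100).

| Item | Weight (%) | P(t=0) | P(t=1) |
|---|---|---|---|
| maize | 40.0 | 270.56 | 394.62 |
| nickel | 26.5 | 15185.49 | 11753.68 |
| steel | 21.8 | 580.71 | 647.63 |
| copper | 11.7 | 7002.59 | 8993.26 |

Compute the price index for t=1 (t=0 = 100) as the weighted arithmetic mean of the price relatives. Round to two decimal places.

maize: 40.0 × (394.62/270.56) = 40.0 × 1.458530 = 58.3412
nickel: 26.5 × (11753.68/15185.49) = 26.5 × 0.774007 = 20.5112
steel: 21.8 × (647.63/580.71) = 21.8 × 1.115238 = 24.3122
copper: 11.7 × (8993.26/7002.59) = 11.7 × 1.284276 = 15.0260
Index = Σ wᵢ·(p₁ᵢ/p₀ᵢ) = 58.3412 + 20.5112 + 24.3122 + 15.0260 = 118.1906

118.19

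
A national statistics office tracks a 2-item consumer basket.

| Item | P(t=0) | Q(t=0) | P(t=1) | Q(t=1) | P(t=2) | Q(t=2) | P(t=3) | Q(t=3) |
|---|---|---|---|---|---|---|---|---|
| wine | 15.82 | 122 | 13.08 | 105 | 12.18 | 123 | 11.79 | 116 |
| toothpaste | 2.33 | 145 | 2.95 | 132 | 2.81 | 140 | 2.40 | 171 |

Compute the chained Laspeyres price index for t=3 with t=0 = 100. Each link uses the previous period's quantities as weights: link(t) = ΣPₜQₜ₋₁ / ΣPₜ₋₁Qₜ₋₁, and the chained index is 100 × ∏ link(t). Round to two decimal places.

Link t=0→t=1:
ΣP(t=1)Q(t=0) = 13.08×122 + 2.95×145 = 1595.76 + 427.75 = 2023.51
ΣP(t=0)Q(t=0) = 15.82×122 + 2.33×145 = 1930.04 + 337.85 = 2267.89
link = 2023.51/2267.89 = 0.892243
Link t=1→t=2:
ΣP(t=2)Q(t=1) = 12.18×105 + 2.81×132 = 1278.9 + 370.92 = 1649.82
ΣP(t=1)Q(t=1) = 13.08×105 + 2.95×132 = 1373.4 + 389.4 = 1762.8
link = 1649.82/1762.8 = 0.935909
Link t=2→t=3:
ΣP(t=3)Q(t=2) = 11.79×123 + 2.40×140 = 1450.17 + 336 = 1786.17
ΣP(t=2)Q(t=2) = 12.18×123 + 2.81×140 = 1498.14 + 393.4 = 1891.54
link = 1786.17/1891.54 = 0.944294
Chained index = 100 × 0.892243 × 0.935909 × 0.944294 = 78.8541

78.85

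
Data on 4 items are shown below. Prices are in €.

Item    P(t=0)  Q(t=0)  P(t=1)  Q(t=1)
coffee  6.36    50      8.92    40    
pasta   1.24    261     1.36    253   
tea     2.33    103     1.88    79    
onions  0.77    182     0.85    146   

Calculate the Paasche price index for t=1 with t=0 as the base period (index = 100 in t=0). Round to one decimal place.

Paasche price index uses current-period quantities as weights.
ΣP(t=1)·Q(t=1) = 8.92×40 + 1.36×253 + 1.88×79 + 0.85×146 = 356.8 + 344.08 + 148.52 + 124.1 = 973.5
ΣP(t=0)·Q(t=1) = 6.36×40 + 1.24×253 + 2.33×79 + 0.77×146 = 254.4 + 313.72 + 184.07 + 112.42 = 864.61
Index = 973.5 / 864.61 × 100 = 112.5941

112.6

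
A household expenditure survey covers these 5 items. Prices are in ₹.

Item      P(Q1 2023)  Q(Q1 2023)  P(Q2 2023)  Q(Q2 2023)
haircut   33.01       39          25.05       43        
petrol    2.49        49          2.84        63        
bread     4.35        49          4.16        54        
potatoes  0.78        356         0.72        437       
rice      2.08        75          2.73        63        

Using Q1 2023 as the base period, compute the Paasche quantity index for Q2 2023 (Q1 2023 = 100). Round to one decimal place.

Paasche quantity index uses current-period prices as weights.
ΣP(Q2 2023)·Q(Q2 2023) = 25.05×43 + 2.84×63 + 4.16×54 + 0.72×437 + 2.73×63 = 1077.15 + 178.92 + 224.64 + 314.64 + 171.99 = 1967.34
ΣP(Q2 2023)·Q(Q1 2023) = 25.05×39 + 2.84×49 + 4.16×49 + 0.72×356 + 2.73×75 = 976.95 + 139.16 + 203.84 + 256.32 + 204.75 = 1781.02
Index = 1967.34 / 1781.02 × 100 = 110.4614

110.5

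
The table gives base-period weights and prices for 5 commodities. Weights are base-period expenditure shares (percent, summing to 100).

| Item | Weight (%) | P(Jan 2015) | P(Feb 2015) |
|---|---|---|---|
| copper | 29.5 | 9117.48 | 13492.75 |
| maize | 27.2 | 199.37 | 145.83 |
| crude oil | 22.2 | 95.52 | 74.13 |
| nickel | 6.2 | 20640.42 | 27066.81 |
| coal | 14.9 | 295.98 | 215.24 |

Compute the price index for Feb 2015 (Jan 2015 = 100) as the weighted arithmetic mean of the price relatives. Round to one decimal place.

99.7

copper: 29.5 × (13492.75/9117.48) = 29.5 × 1.479877 = 43.6564
maize: 27.2 × (145.83/199.37) = 27.2 × 0.731454 = 19.8956
crude oil: 22.2 × (74.13/95.52) = 22.2 × 0.776068 = 17.2287
nickel: 6.2 × (27066.81/20640.42) = 6.2 × 1.311350 = 8.1304
coal: 14.9 × (215.24/295.98) = 14.9 × 0.727211 = 10.8354
Index = Σ wᵢ·(p₁ᵢ/p₀ᵢ) = 43.6564 + 19.8956 + 17.2287 + 8.1304 + 10.8354 = 99.7464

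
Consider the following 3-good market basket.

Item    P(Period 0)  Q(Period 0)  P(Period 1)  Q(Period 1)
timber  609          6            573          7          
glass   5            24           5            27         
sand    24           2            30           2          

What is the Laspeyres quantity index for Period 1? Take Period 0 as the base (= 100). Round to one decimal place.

116.3

Laspeyres quantity index uses base-period prices as weights.
ΣP(Period 0)·Q(Period 1) = 609×7 + 5×27 + 24×2 = 4263 + 135 + 48 = 4446
ΣP(Period 0)·Q(Period 0) = 609×6 + 5×24 + 24×2 = 3654 + 120 + 48 = 3822
Index = 4446 / 3822 × 100 = 116.3265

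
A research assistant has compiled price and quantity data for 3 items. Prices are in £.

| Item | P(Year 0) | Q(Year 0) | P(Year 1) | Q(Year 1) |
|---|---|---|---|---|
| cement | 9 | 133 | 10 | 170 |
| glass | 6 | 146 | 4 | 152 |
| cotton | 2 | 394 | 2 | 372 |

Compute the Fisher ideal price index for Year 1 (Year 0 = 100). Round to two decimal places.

Laspeyres component (base-period weights):
ΣP(Year 1)Q(Year 0) = 10×133 + 4×146 + 2×394 = 1330 + 584 + 788 = 2702
ΣP(Year 0)Q(Year 0) = 9×133 + 6×146 + 2×394 = 1197 + 876 + 788 = 2861
L = 2702 / 2861 × 100 = 94.4425
Paasche component (current-period weights):
ΣP(Year 1)Q(Year 1) = 10×170 + 4×152 + 2×372 = 1700 + 608 + 744 = 3052
ΣP(Year 0)Q(Year 1) = 9×170 + 6×152 + 2×372 = 1530 + 912 + 744 = 3186
P = 3052 / 3186 × 100 = 95.7941
Fisher = √(L × P) = √(94.4425 × 95.7941) = 95.1159

95.12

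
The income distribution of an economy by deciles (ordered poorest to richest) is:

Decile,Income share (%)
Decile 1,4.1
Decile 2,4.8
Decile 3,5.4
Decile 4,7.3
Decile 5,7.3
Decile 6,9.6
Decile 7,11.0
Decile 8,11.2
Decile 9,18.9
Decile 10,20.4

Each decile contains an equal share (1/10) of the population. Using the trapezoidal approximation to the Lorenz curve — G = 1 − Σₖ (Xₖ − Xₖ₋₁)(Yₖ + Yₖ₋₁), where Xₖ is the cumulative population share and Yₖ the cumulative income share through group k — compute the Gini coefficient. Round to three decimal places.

0.288

Cumulative income shares Yₖ: 0.0410, 0.0890, 0.1430, 0.2160, 0.2890, 0.3850, 0.4950, 0.6070, 0.7960, 1.0000
Σ (Xₖ−Xₖ₋₁)(Yₖ+Yₖ₋₁) = (1/10)(0.0410+0.0000) + (1/10)(0.0890+0.0410) + (1/10)(0.1430+0.0890) + (1/10)(0.2160+0.1430) + (1/10)(0.2890+0.2160) + (1/10)(0.3850+0.2890) + (1/10)(0.4950+0.3850) + (1/10)(0.6070+0.4950) + (1/10)(0.7960+0.6070) + (1/10)(1.0000+0.7960)
  = 0.0041 + 0.0130 + 0.0232 + 0.0359 + 0.0505 + 0.0674 + 0.0880 + 0.1102 + 0.1403 + 0.1796 = 0.7122
G = 1 − 0.7122 = 0.2878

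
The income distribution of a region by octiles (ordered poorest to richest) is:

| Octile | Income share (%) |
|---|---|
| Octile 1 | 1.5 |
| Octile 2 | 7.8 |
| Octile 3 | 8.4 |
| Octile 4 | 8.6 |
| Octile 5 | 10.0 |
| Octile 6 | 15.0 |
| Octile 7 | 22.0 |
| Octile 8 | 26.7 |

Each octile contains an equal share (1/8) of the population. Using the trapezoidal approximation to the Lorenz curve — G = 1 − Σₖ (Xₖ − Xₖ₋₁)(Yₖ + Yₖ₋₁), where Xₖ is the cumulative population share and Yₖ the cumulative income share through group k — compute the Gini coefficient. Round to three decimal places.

Cumulative income shares Yₖ: 0.0150, 0.0930, 0.1770, 0.2630, 0.3630, 0.5130, 0.7330, 1.0000
Σ (Xₖ−Xₖ₋₁)(Yₖ+Yₖ₋₁) = (1/8)(0.0150+0.0000) + (1/8)(0.0930+0.0150) + (1/8)(0.1770+0.0930) + (1/8)(0.2630+0.1770) + (1/8)(0.3630+0.2630) + (1/8)(0.5130+0.3630) + (1/8)(0.7330+0.5130) + (1/8)(1.0000+0.7330)
  = 0.0019 + 0.0135 + 0.0338 + 0.0550 + 0.0783 + 0.1095 + 0.1557 + 0.2166 = 0.6643
G = 1 − 0.6643 = 0.3357

0.336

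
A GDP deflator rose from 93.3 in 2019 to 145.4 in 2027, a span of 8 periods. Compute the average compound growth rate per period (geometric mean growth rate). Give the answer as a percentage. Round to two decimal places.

Growth factor = (145.4/93.3)^(1/8) = (1.558414)^(1/8) = 1.057025
Growth rate = 1.057025 − 1 = 0.057025 = 5.7025%

5.70%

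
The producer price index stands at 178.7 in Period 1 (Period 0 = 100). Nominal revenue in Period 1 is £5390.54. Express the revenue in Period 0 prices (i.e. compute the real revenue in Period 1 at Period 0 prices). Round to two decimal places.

3016.53

Real = Nominal ÷ (Index/100) = 5390.54 ÷ (178.7/100)
     = 5390.54 ÷ 1.787 = 3016.5305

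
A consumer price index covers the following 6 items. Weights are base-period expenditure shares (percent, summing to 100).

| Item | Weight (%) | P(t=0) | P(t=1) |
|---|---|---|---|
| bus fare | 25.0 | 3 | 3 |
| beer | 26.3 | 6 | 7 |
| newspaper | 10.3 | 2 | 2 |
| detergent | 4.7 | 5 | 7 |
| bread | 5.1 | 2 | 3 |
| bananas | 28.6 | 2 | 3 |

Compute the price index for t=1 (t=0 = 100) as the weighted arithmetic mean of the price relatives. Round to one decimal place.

bus fare: 25.0 × (3/3) = 25.0 × 1.000000 = 25.0000
beer: 26.3 × (7/6) = 26.3 × 1.166667 = 30.6833
newspaper: 10.3 × (2/2) = 10.3 × 1.000000 = 10.3000
detergent: 4.7 × (7/5) = 4.7 × 1.400000 = 6.5800
bread: 5.1 × (3/2) = 5.1 × 1.500000 = 7.6500
bananas: 28.6 × (3/2) = 28.6 × 1.500000 = 42.9000
Index = Σ wᵢ·(p₁ᵢ/p₀ᵢ) = 25.0000 + 30.6833 + 10.3000 + 6.5800 + 7.6500 + 42.9000 = 123.1133

123.1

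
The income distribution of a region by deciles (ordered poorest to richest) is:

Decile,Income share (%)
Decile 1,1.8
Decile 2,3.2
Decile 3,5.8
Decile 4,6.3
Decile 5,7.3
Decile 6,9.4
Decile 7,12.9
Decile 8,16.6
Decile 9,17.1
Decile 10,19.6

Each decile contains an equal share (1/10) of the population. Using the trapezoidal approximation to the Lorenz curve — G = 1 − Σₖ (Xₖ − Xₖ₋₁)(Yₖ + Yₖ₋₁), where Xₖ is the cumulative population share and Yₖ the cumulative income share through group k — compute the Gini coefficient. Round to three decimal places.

0.333

Cumulative income shares Yₖ: 0.0180, 0.0500, 0.1080, 0.1710, 0.2440, 0.3380, 0.4670, 0.6330, 0.8040, 1.0000
Σ (Xₖ−Xₖ₋₁)(Yₖ+Yₖ₋₁) = (1/10)(0.0180+0.0000) + (1/10)(0.0500+0.0180) + (1/10)(0.1080+0.0500) + (1/10)(0.1710+0.1080) + (1/10)(0.2440+0.1710) + (1/10)(0.3380+0.2440) + (1/10)(0.4670+0.3380) + (1/10)(0.6330+0.4670) + (1/10)(0.8040+0.6330) + (1/10)(1.0000+0.8040)
  = 0.0018 + 0.0068 + 0.0158 + 0.0279 + 0.0415 + 0.0582 + 0.0805 + 0.1100 + 0.1437 + 0.1804 = 0.6666
G = 1 − 0.6666 = 0.3334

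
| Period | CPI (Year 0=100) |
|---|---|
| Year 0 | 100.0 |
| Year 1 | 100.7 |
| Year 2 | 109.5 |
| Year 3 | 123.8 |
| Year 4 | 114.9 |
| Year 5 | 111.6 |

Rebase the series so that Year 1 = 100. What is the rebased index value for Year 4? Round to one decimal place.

Rebased(Year 4) = 114.9 / 100.7 × 100 = 114.1013

114.1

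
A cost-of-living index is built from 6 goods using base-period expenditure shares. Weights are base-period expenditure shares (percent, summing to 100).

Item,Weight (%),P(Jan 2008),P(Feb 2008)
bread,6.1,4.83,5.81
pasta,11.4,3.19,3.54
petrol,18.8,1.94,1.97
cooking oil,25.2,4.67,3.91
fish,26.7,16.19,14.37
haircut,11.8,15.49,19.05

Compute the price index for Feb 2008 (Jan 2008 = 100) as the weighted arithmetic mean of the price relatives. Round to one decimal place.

bread: 6.1 × (5.81/4.83) = 6.1 × 1.202899 = 7.3377
pasta: 11.4 × (3.54/3.19) = 11.4 × 1.109718 = 12.6508
petrol: 18.8 × (1.97/1.94) = 18.8 × 1.015464 = 19.0907
cooking oil: 25.2 × (3.91/4.67) = 25.2 × 0.837259 = 21.0989
fish: 26.7 × (14.37/16.19) = 26.7 × 0.887585 = 23.6985
haircut: 11.8 × (19.05/15.49) = 11.8 × 1.229826 = 14.5119
Index = Σ wᵢ·(p₁ᵢ/p₀ᵢ) = 7.3377 + 12.6508 + 19.0907 + 21.0989 + 23.6985 + 14.5119 = 98.3886

98.4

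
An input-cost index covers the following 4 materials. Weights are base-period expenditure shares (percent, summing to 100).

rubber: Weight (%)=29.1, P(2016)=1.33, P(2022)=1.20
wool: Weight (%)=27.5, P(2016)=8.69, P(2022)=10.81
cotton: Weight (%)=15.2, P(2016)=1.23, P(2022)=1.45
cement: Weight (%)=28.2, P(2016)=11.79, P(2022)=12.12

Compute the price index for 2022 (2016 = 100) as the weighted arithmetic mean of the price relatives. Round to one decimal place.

107.4

rubber: 29.1 × (1.20/1.33) = 29.1 × 0.902256 = 26.2556
wool: 27.5 × (10.81/8.69) = 27.5 × 1.243959 = 34.2089
cotton: 15.2 × (1.45/1.23) = 15.2 × 1.178862 = 17.9187
cement: 28.2 × (12.12/11.79) = 28.2 × 1.027990 = 28.9893
Index = Σ wᵢ·(p₁ᵢ/p₀ᵢ) = 26.2556 + 34.2089 + 17.9187 + 28.9893 = 107.3725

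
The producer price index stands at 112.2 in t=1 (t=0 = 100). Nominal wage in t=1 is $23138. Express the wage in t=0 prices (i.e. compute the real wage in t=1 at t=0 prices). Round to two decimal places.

Real = Nominal ÷ (Index/100) = 23138 ÷ (112.2/100)
     = 23138 ÷ 1.122 = 20622.1034

20622.10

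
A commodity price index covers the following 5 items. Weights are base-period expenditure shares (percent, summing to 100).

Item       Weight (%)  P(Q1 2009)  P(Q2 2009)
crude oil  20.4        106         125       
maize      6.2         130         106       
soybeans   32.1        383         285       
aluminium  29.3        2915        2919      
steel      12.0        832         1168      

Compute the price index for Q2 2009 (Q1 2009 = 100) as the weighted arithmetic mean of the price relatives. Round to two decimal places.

99.18

crude oil: 20.4 × (125/106) = 20.4 × 1.179245 = 24.0566
maize: 6.2 × (106/130) = 6.2 × 0.815385 = 5.0554
soybeans: 32.1 × (285/383) = 32.1 × 0.744125 = 23.8864
aluminium: 29.3 × (2919/2915) = 29.3 × 1.001372 = 29.3402
steel: 12.0 × (1168/832) = 12.0 × 1.403846 = 16.8462
Index = Σ wᵢ·(p₁ᵢ/p₀ᵢ) = 24.0566 + 5.0554 + 23.8864 + 29.3402 + 16.8462 = 99.1848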